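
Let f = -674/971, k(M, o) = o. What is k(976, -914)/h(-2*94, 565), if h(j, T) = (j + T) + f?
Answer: -887494/365393 ≈ -2.4289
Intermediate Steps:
f = -674/971 (f = -674*1/971 = -674/971 ≈ -0.69413)
h(j, T) = -674/971 + T + j (h(j, T) = (j + T) - 674/971 = (T + j) - 674/971 = -674/971 + T + j)
k(976, -914)/h(-2*94, 565) = -914/(-674/971 + 565 - 2*94) = -914/(-674/971 + 565 - 188) = -914/365393/971 = -914*971/365393 = -887494/365393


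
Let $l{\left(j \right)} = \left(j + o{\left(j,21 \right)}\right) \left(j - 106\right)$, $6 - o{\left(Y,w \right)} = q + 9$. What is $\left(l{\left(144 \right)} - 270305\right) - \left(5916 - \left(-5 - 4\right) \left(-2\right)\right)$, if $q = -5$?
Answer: $-270655$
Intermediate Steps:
$o{\left(Y,w \right)} = 2$ ($o{\left(Y,w \right)} = 6 - \left(-5 + 9\right) = 6 - 4 = 2$)
$l{\left(j \right)} = \left(-106 + j\right) \left(2 + j\right)$ ($l{\left(j \right)} = \left(j + 2\right) \left(j - 106\right) = \left(2 + j\right) \left(-106 + j\right) = \left(-106 + j\right) \left(2 + j\right)$)
$\left(l{\left(144 \right)} - 270305\right) - \left(5916 - \left(-5 - 4\right) \left(-2\right)\right) = \left(\left(-212 + 144^{2} - 14976\right) - 270305\right) - \left(5916 - \left(-5 - 4\right) \left(-2\right)\right) = \left(\left(-212 + 20736 - 14976\right) - 270305\right) - 5898 = \left(5548 - 270305\right) + \left(-5916 + 18\right) = -264757 - 5898 = -270655$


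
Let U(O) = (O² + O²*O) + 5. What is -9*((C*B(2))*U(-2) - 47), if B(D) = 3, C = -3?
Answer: 504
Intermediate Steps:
U(O) = 5 + O² + O³ (U(O) = (O² + O³) + 5 = 5 + O² + O³)
-9*((C*B(2))*U(-2) - 47) = -9*((-3*3)*(5 + (-2)² + (-2)³) - 47) = -9*(-9*(5 + 4 - 8) - 47) = -9*(-9*1 - 47) = -9*(-9 - 47) = -9*(-56) = 504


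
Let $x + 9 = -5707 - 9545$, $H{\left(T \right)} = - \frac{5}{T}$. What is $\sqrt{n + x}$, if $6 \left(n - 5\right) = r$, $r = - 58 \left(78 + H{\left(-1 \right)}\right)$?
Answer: $\frac{5 i \sqrt{5781}}{3} \approx 126.72 i$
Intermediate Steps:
$r = -4814$ ($r = - 58 \left(78 - \frac{5}{-1}\right) = - 58 \left(78 - -5\right) = - 58 \left(78 + 5\right) = \left(-58\right) 83 = -4814$)
$x = -15261$ ($x = -9 - 15252 = -15261$)
$n = - \frac{2392}{3}$ ($n = 5 + \frac{1}{6} \left(-4814\right) = 5 - \frac{2407}{3} = - \frac{2392}{3} \approx -797.33$)
$\sqrt{n + x} = \sqrt{- \frac{2392}{3} - 15261} = \sqrt{- \frac{48175}{3}} = \frac{5 i \sqrt{5781}}{3}$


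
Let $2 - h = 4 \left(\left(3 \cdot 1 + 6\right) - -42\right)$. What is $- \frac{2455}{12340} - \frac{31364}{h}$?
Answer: $\frac{38653585}{249268} \approx 155.07$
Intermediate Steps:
$h = -202$ ($h = 2 - 4 \left(\left(3 \cdot 1 + 6\right) - -42\right) = 2 - 4 \left(\left(3 + 6\right) + 42\right) = 2 - 4 \left(9 + 42\right) = 2 - 4 \cdot 51 = 2 - 204 = -202$)
$- \frac{2455}{12340} - \frac{31364}{h} = - \frac{2455}{12340} - \frac{31364}{-202} = \left(-2455\right) \frac{1}{12340} - - \frac{15682}{101} = - \frac{491}{2468} + \frac{15682}{101} = \frac{38653585}{249268}$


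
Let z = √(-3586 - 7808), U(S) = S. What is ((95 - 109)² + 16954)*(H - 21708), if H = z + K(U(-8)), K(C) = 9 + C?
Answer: -372275050 + 51450*I*√1266 ≈ -3.7228e+8 + 1.8306e+6*I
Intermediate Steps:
z = 3*I*√1266 (z = √(-11394) = 3*I*√1266 ≈ 106.74*I)
H = 1 + 3*I*√1266 (H = 3*I*√1266 + (9 - 8) = 3*I*√1266 + 1 = 1 + 3*I*√1266 ≈ 1.0 + 106.74*I)
((95 - 109)² + 16954)*(H - 21708) = ((95 - 109)² + 16954)*((1 + 3*I*√1266) - 21708) = ((-14)² + 16954)*(-21707 + 3*I*√1266) = (196 + 16954)*(-21707 + 3*I*√1266) = 17150*(-21707 + 3*I*√1266) = -372275050 + 51450*I*√1266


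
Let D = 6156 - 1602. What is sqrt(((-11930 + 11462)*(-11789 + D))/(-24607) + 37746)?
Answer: 3*sqrt(2530228013566)/24607 ≈ 193.93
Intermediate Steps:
D = 4554
sqrt(((-11930 + 11462)*(-11789 + D))/(-24607) + 37746) = sqrt(((-11930 + 11462)*(-11789 + 4554))/(-24607) + 37746) = sqrt(-468*(-7235)*(-1/24607) + 37746) = sqrt(3385980*(-1/24607) + 37746) = sqrt(-3385980/24607 + 37746) = sqrt(925429842/24607) = 3*sqrt(2530228013566)/24607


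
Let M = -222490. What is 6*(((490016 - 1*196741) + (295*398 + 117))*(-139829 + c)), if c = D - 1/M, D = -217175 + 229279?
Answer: -35021940946079094/111245 ≈ -3.1482e+11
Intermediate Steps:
D = 12104
c = 2693018961/222490 (c = 12104 - 1/(-222490) = 12104 - 1*(-1/222490) = 12104 + 1/222490 = 2693018961/222490 ≈ 12104.)
6*(((490016 - 1*196741) + (295*398 + 117))*(-139829 + c)) = 6*(((490016 - 1*196741) + (295*398 + 117))*(-139829 + 2693018961/222490)) = 6*(((490016 - 196741) + (117410 + 117))*(-28417535249/222490)) = 6*((293275 + 117527)*(-28417535249/222490)) = 6*(410802*(-28417535249/222490)) = 6*(-5836990157679849/111245) = -35021940946079094/111245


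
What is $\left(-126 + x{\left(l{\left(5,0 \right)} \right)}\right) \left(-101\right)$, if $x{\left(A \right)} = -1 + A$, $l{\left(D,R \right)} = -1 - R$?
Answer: $12928$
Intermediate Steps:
$\left(-126 + x{\left(l{\left(5,0 \right)} \right)}\right) \left(-101\right) = \left(-126 - 2\right) \left(-101\right) = \left(-128\right) \left(-101\right) = 12928$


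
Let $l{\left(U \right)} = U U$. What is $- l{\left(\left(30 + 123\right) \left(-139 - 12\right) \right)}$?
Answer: $-533748609$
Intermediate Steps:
$l{\left(U \right)} = U^{2}$
$- l{\left(\left(30 + 123\right) \left(-139 - 12\right) \right)} = - \left(\left(30 + 123\right) \left(-139 - 12\right)\right)^{2} = - \left(153 \left(-151\right)\right)^{2} = - \left(-23103\right)^{2} = \left(-1\right) 533748609 = -533748609$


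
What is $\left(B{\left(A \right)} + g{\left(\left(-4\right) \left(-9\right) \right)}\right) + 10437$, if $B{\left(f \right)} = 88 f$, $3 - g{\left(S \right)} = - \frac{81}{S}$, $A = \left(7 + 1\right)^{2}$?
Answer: $\frac{64297}{4} \approx 16074.0$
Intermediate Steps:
$A = 64$ ($A = 8^{2} = 64$)
$g{\left(S \right)} = 3 + \frac{81}{S}$ ($g{\left(S \right)} = 3 - - \frac{81}{S} = 3 + \frac{81}{S}$)
$\left(B{\left(A \right)} + g{\left(\left(-4\right) \left(-9\right) \right)}\right) + 10437 = \left(88 \cdot 64 + \left(3 + \frac{81}{\left(-4\right) \left(-9\right)}\right)\right) + 10437 = \left(5632 + \left(3 + \frac{81}{36}\right)\right) + 10437 = \left(5632 + \left(3 + 81 \cdot \frac{1}{36}\right)\right) + 10437 = \left(5632 + \left(3 + \frac{9}{4}\right)\right) + 10437 = \left(5632 + \frac{21}{4}\right) + 10437 = \frac{22549}{4} + 10437 = \frac{64297}{4}$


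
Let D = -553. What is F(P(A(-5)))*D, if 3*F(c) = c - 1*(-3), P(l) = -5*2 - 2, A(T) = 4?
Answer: 1659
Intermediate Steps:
P(l) = -12 (P(l) = -10 - 2 = -12)
F(c) = 1 + c/3 (F(c) = (c - 1*(-3))/3 = (c + 3)/3 = (3 + c)/3 = 1 + c/3)
F(P(A(-5)))*D = (1 + (⅓)*(-12))*(-553) = (1 - 4)*(-553) = -3*(-553) = 1659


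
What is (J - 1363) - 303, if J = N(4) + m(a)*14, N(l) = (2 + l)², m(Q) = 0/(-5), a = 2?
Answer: -1630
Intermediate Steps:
m(Q) = 0 (m(Q) = 0*(-⅕) = 0)
J = 36 (J = (2 + 4)² + 0*14 = 6² + 0 = 36 + 0 = 36)
(J - 1363) - 303 = (36 - 1363) - 303 = -1327 - 303 = -1630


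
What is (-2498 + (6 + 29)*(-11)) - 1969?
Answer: -4852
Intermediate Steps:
(-2498 + (6 + 29)*(-11)) - 1969 = (-2498 + 35*(-11)) - 1969 = (-2498 - 385) - 1969 = -2883 - 1969 = -4852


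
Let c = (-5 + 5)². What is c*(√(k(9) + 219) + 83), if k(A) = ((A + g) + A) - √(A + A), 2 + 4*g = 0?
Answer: 0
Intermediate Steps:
g = -½ (g = -½ + (¼)*0 = -½ + 0 = -½ ≈ -0.50000)
k(A) = -½ + 2*A - √2*√A (k(A) = ((A - ½) + A) - √(A + A) = ((-½ + A) + A) - √(2*A) = (-½ + 2*A) - √2*√A = -½ + 2*A - √2*√A)
c = 0 (c = 0² = 0)
c*(√(k(9) + 219) + 83) = 0*(√((-½ + 2*9 - √2*√9) + 219) + 83) = 0*(√((-½ + 18 - 1*√2*3) + 219) + 83) = 0*(√((-½ + 18 - 3*√2) + 219) + 83) = 0*(√((35/2 - 3*√2) + 219) + 83) = 0*(√(473/2 - 3*√2) + 83) = 0*(83 + √(473/2 - 3*√2)) = 0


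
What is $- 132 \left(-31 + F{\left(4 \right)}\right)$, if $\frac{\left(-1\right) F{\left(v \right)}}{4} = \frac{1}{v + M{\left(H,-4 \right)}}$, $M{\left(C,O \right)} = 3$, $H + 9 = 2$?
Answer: $\frac{29172}{7} \approx 4167.4$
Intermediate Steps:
$H = -7$ ($H = -9 + 2 = -7$)
$F{\left(v \right)} = - \frac{4}{3 + v}$ ($F{\left(v \right)} = - \frac{4}{v + 3} = - \frac{4}{3 + v}$)
$- 132 \left(-31 + F{\left(4 \right)}\right) = - 132 \left(-31 - \frac{4}{3 + 4}\right) = - 132 \left(-31 - \frac{4}{7}\right) = \left(-132\right) \left(- \frac{221}{7}\right) = \frac{29172}{7}$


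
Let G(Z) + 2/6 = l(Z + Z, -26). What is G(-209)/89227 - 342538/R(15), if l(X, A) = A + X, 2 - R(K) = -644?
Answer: -45845887748/86460963 ≈ -530.25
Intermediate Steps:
R(K) = 646 (R(K) = 2 - 1*(-644) = 2 + 644 = 646)
G(Z) = -79/3 + 2*Z (G(Z) = -⅓ + (-26 + (Z + Z)) = -⅓ + (-26 + 2*Z) = -79/3 + 2*Z)
G(-209)/89227 - 342538/R(15) = (-79/3 + 2*(-209))/89227 - 342538/646 = (-79/3 - 418)*(1/89227) - 342538*1/646 = -1333/3*1/89227 - 171269/323 = -1333/267681 - 171269/323 = -45845887748/86460963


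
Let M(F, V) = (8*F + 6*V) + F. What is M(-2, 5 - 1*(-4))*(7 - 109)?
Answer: -3672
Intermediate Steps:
M(F, V) = 6*V + 9*F (M(F, V) = (6*V + 8*F) + F = 6*V + 9*F)
M(-2, 5 - 1*(-4))*(7 - 109) = (6*(5 - 1*(-4)) + 9*(-2))*(7 - 109) = (6*(5 + 4) - 18)*(-102) = (6*9 - 18)*(-102) = (54 - 18)*(-102) = 36*(-102) = -3672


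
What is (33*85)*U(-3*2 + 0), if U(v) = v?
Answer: -16830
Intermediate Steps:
(33*85)*U(-3*2 + 0) = (33*85)*(-3*2 + 0) = 2805*(-6 + 0) = 2805*(-6) = -16830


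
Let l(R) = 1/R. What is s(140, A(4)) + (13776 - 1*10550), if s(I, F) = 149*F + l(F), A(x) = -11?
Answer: 17456/11 ≈ 1586.9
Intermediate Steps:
s(I, F) = 1/F + 149*F (s(I, F) = 149*F + 1/F = 1/F + 149*F)
s(140, A(4)) + (13776 - 1*10550) = (1/(-11) + 149*(-11)) + (13776 - 1*10550) = (-1/11 - 1639) + (13776 - 10550) = -18030/11 + 3226 = 17456/11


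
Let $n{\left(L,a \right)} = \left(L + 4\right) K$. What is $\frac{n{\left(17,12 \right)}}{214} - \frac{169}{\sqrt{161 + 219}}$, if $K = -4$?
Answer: $- \frac{42}{107} - \frac{169 \sqrt{95}}{190} \approx -9.062$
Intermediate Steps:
$n{\left(L,a \right)} = -16 - 4 L$ ($n{\left(L,a \right)} = \left(L + 4\right) \left(-4\right) = \left(4 + L\right) \left(-4\right) = -16 - 4 L$)
$\frac{n{\left(17,12 \right)}}{214} - \frac{169}{\sqrt{161 + 219}} = \frac{-16 - 68}{214} - \frac{169}{\sqrt{161 + 219}} = \left(-16 - 68\right) \frac{1}{214} - \frac{169}{\sqrt{380}} = \left(-84\right) \frac{1}{214} - \frac{169}{2 \sqrt{95}} = - \frac{42}{107} - 169 \frac{\sqrt{95}}{190} = - \frac{42}{107} - \frac{169 \sqrt{95}}{190}$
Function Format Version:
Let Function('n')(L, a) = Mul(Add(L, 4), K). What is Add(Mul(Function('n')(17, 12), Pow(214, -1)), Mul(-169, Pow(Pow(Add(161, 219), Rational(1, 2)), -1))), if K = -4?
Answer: Add(Rational(-42, 107), Mul(Rational(-169, 190), Pow(95, Rational(1, 2)))) ≈ -9.0620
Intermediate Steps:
Function('n')(L, a) = Add(-16, Mul(-4, L)) (Function('n')(L, a) = Mul(Add(L, 4), -4) = Mul(Add(4, L), -4) = Add(-16, Mul(-4, L)))
Add(Mul(Function('n')(17, 12), Pow(214, -1)), Mul(-169, Pow(Pow(Add(161, 219), Rational(1, 2)), -1))) = Add(Mul(Add(-16, Mul(-4, 17)), Pow(214, -1)), Mul(-169, Pow(Pow(Add(161, 219), Rational(1, 2)), -1))) = Add(Mul(Add(-16, -68), Rational(1, 214)), Mul(-169, Pow(Pow(380, Rational(1, 2)), -1))) = Add(Mul(-84, Rational(1, 214)), Mul(-169, Pow(Mul(2, Pow(95, Rational(1, 2))), -1))) = Add(Rational(-42, 107), Mul(-169, Mul(Rational(1, 190), Pow(95, Rational(1, 2))))) = Add(Rational(-42, 107), Mul(Rational(-169, 190), Pow(95, Rational(1, 2))))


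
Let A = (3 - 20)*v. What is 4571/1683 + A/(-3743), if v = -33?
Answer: 16165090/6299469 ≈ 2.5661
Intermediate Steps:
A = 561 (A = (3 - 20)*(-33) = -17*(-33) = 561)
4571/1683 + A/(-3743) = 4571/1683 + 561/(-3743) = 4571*(1/1683) + 561*(-1/3743) = 4571/1683 - 561/3743 = 16165090/6299469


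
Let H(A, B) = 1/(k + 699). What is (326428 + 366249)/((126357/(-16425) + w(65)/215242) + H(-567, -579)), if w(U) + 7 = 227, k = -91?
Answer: -248150693508909600/2755041057617 ≈ -90072.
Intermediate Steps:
w(U) = 220 (w(U) = -7 + 227 = 220)
H(A, B) = 1/608 (H(A, B) = 1/(-91 + 699) = 1/608)
(326428 + 366249)/((126357/(-16425) + w(65)/215242) + H(-567, -579)) = (326428 + 366249)/((126357/(-16425) + 220/215242) + 1/608) = 692677/((126357*(-1/16425) + 220*(1/215242)) + 1/608) = 692677/((-42119/5475 + 110/107621) + 1/608) = 692677/(-4532286649/589224975 + 1/608) = 692677/(-2755041057617/358248784800) = 692677*(-358248784800/2755041057617) = -248150693508909600/2755041057617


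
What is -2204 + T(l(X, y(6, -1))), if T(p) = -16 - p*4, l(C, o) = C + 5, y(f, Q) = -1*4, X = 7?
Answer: -2268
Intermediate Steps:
y(f, Q) = -4
l(C, o) = 5 + C
T(p) = -16 - 4*p
-2204 + T(l(X, y(6, -1))) = -2204 + (-16 - 4*(5 + 7)) = -2204 + (-16 - 4*12) = -2204 + (-16 - 48) = -2204 - 64 = -2268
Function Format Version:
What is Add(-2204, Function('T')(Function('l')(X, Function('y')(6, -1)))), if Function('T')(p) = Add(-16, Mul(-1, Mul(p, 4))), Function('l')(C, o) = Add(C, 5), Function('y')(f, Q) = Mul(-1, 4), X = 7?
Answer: -2268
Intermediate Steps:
Function('y')(f, Q) = -4
Function('l')(C, o) = Add(5, C)
Function('T')(p) = Add(-16, Mul(-4, p)) (Function('T')(p) = Add(-16, Mul(-1, Mul(4, p))) = Add(-16, Mul(-4, p)))
Add(-2204, Function('T')(Function('l')(X, Function('y')(6, -1)))) = Add(-2204, Add(-16, Mul(-4, Add(5, 7)))) = Add(-2204, Add(-16, Mul(-4, 12))) = Add(-2204, Add(-16, -48)) = Add(-2204, -64) = -2268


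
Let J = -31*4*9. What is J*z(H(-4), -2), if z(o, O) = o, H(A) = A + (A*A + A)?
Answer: -8928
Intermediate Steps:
H(A) = A² + 2*A (H(A) = A + (A² + A) = A + (A + A²) = A² + 2*A)
J = -1116 (J = -124*9 = -1116)
J*z(H(-4), -2) = -(-4464)*(2 - 4) = -(-4464)*(-2) = -1116*8 = -8928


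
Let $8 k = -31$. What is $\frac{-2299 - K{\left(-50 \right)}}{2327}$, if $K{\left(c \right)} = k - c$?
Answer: $- \frac{18761}{18616} \approx -1.0078$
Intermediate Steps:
$k = - \frac{31}{8}$ ($k = \frac{1}{8} \left(-31\right) = - \frac{31}{8} \approx -3.875$)
$K{\left(c \right)} = - \frac{31}{8} - c$
$\frac{-2299 - K{\left(-50 \right)}}{2327} = \frac{-2299 - \left(- \frac{31}{8} - -50\right)}{2327} = \left(-2299 - \left(- \frac{31}{8} + 50\right)\right) \frac{1}{2327} = \left(-2299 - \frac{369}{8}\right) \frac{1}{2327} = \left(- \frac{18761}{8}\right) \frac{1}{2327} = - \frac{18761}{18616}$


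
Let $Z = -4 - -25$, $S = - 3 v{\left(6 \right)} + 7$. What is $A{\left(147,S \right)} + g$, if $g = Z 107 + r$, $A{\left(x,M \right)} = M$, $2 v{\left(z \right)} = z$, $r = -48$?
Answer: $2197$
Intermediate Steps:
$v{\left(z \right)} = \frac{z}{2}$
$S = -2$ ($S = - 3 \cdot \frac{1}{2} \cdot 6 + 7 = \left(-3\right) 3 + 7 = -9 + 7 = -2$)
$Z = 21$ ($Z = -4 + 25 = 21$)
$g = 2199$ ($g = 21 \cdot 107 - 48 = 2247 - 48 = 2199$)
$A{\left(147,S \right)} + g = -2 + 2199 = 2197$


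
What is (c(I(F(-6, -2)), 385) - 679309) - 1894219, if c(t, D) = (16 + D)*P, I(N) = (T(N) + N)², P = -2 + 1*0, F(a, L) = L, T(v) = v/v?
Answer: -2574330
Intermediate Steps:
T(v) = 1
P = -2 (P = -2 + 0 = -2)
I(N) = (1 + N)²
c(t, D) = -32 - 2*D (c(t, D) = (16 + D)*(-2) = -32 - 2*D)
(c(I(F(-6, -2)), 385) - 679309) - 1894219 = ((-32 - 2*385) - 679309) - 1894219 = ((-32 - 770) - 679309) - 1894219 = (-802 - 679309) - 1894219 = -680111 - 1894219 = -2574330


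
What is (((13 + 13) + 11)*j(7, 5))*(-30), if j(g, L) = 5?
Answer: -5550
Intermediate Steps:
(((13 + 13) + 11)*j(7, 5))*(-30) = (((13 + 13) + 11)*5)*(-30) = ((26 + 11)*5)*(-30) = (37*5)*(-30) = 185*(-30) = -5550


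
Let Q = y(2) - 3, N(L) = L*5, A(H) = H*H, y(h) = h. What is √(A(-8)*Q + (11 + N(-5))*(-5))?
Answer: √6 ≈ 2.4495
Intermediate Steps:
A(H) = H²
N(L) = 5*L
Q = -1 (Q = 2 - 3 = -1)
√(A(-8)*Q + (11 + N(-5))*(-5)) = √((-8)²*(-1) + (11 + 5*(-5))*(-5)) = √(64*(-1) + (11 - 25)*(-5)) = √(-64 - 14*(-5)) = √(-64 + 70) = √6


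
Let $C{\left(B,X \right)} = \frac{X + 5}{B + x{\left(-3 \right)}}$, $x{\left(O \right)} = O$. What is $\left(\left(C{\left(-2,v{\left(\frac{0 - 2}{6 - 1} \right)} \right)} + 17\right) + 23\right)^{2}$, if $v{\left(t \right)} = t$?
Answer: $\frac{954529}{625} \approx 1527.2$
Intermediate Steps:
$C{\left(B,X \right)} = \frac{5 + X}{-3 + B}$ ($C{\left(B,X \right)} = \frac{X + 5}{B - 3} = \frac{5 + X}{-3 + B}$)
$\left(\left(C{\left(-2,v{\left(\frac{0 - 2}{6 - 1} \right)} \right)} + 17\right) + 23\right)^{2} = \left(\left(\frac{5 + \frac{0 - 2}{6 - 1}}{-3 - 2} + 17\right) + 23\right)^{2} = \left(\left(\frac{5 - \frac{2}{5}}{-5} + 17\right) + 23\right)^{2} = \left(\left(- \frac{5 - \frac{2}{5}}{5} + 17\right) + 23\right)^{2} = \left(\left(\left(- \frac{1}{5}\right) \frac{23}{5} + 17\right) + 23\right)^{2} = \left(\left(- \frac{23}{25} + 17\right) + 23\right)^{2} = \left(\frac{402}{25} + 23\right)^{2} = \left(\frac{977}{25}\right)^{2} = \frac{954529}{625}$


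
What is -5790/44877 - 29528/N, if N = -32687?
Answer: 378623442/488964833 ≈ 0.77434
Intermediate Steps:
-5790/44877 - 29528/N = -5790/44877 - 29528/(-32687) = -5790*1/44877 - 29528*(-1/32687) = -1930/14959 + 29528/32687 = 378623442/488964833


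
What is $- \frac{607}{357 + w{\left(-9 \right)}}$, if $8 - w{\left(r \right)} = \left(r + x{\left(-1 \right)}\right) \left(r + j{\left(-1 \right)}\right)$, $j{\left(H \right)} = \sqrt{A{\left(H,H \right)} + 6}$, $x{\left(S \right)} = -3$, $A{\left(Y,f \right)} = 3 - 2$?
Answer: $- \frac{155999}{65041} + \frac{7284 \sqrt{7}}{65041} \approx -2.1022$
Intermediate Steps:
$A{\left(Y,f \right)} = 1$ ($A{\left(Y,f \right)} = 3 - 2 = 1$)
$j{\left(H \right)} = \sqrt{7}$ ($j{\left(H \right)} = \sqrt{1 + 6} = \sqrt{7}$)
$w{\left(r \right)} = 8 - \left(-3 + r\right) \left(r + \sqrt{7}\right)$ ($w{\left(r \right)} = 8 - \left(r - 3\right) \left(r + \sqrt{7}\right) = 8 - \left(-3 + r\right) \left(r + \sqrt{7}\right)$)
$- \frac{607}{357 + w{\left(-9 \right)}} = - \frac{607}{357 + \left(8 - \left(-9\right)^{2} + 3 \left(-9\right) + 3 \sqrt{7} - - 9 \sqrt{7}\right)} = - \frac{607}{357 + \left(8 - 81 - 27 + 3 \sqrt{7} + 9 \sqrt{7}\right)} = - \frac{607}{357 - \left(100 - 12 \sqrt{7}\right)} = - \frac{607}{257 + 12 \sqrt{7}}$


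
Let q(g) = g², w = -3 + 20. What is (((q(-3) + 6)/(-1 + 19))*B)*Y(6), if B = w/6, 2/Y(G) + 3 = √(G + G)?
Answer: 85/18 + 85*√3/27 ≈ 10.175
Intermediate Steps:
w = 17
Y(G) = 2/(-3 + √2*√G) (Y(G) = 2/(-3 + √(G + G)) = 2/(-3 + √(2*G)) = 2/(-3 + √2*√G))
B = 17/6 ≈ 2.8333
(((q(-3) + 6)/(-1 + 19))*B)*Y(6) = ((((-3)² + 6)/(-1 + 19))*(17/6))*(2/(-3 + √2*√6)) = (((9 + 6)/18)*(17/6))*(2/(-3 + 2*√3)) = ((15*(1/18))*(17/6))*(2/(-3 + 2*√3)) = ((⅚)*(17/6))*(2/(-3 + 2*√3)) = 85*(2/(-3 + 2*√3))/36 = 85/(18*(-3 + 2*√3))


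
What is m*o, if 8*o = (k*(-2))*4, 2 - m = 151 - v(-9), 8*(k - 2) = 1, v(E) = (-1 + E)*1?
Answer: 2703/8 ≈ 337.88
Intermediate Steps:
v(E) = -1 + E
k = 17/8 (k = 2 + (1/8)*1 = 2 + 1/8 = 17/8 ≈ 2.1250)
m = -159 (m = 2 - (151 - (-1 - 9)) = 2 - (151 - 1*(-10)) = 2 - (151 + 10) = 2 - 1*161 = 2 - 161 = -159)
o = -17/8 (o = (((17/8)*(-2))*4)/8 = (-17/4*4)/8 = (1/8)*(-17) = -17/8 ≈ -2.1250)
m*o = -159*(-17/8) = 2703/8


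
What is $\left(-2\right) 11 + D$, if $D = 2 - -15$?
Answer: $-5$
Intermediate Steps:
$D = 17$ ($D = 2 + 15 = 17$)
$\left(-2\right) 11 + D = \left(-2\right) 11 + 17 = -22 + 17 = -5$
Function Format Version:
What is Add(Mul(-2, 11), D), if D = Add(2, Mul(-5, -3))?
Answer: -5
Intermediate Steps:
D = 17 (D = Add(2, 15) = 17)
Add(Mul(-2, 11), D) = Add(Mul(-2, 11), 17) = Add(-22, 17) = -5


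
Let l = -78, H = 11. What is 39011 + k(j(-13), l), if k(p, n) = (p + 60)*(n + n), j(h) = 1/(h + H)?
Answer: 29729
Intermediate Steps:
j(h) = 1/(11 + h) (j(h) = 1/(h + 11) = 1/(11 + h))
k(p, n) = 2*n*(60 + p) (k(p, n) = (60 + p)*(2*n) = 2*n*(60 + p))
39011 + k(j(-13), l) = 39011 + 2*(-78)*(60 + 1/(11 - 13)) = 39011 + 2*(-78)*(60 + 1/(-2)) = 39011 + 2*(-78)*(60 - ½) = 39011 + 2*(-78)*(119/2) = 39011 - 9282 = 29729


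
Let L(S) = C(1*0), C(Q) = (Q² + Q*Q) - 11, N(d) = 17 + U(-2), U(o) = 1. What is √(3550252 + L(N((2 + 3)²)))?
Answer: √3550241 ≈ 1884.2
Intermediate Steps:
N(d) = 18 (N(d) = 17 + 1 = 18)
C(Q) = -11 + 2*Q² (C(Q) = (Q² + Q²) - 11 = 2*Q² - 11 = -11 + 2*Q²)
L(S) = -11 (L(S) = -11 + 2*(1*0)² = -11 + 2*0² = -11 + 2*0 = -11 + 0 = -11)
√(3550252 + L(N((2 + 3)²))) = √(3550252 - 11) = √3550241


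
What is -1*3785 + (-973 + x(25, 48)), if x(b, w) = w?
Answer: -4710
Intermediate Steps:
-1*3785 + (-973 + x(25, 48)) = -1*3785 + (-973 + 48) = -3785 - 925 = -4710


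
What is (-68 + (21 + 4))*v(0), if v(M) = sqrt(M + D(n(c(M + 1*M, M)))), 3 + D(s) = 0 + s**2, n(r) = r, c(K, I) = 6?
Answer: -43*sqrt(33) ≈ -247.02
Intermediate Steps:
D(s) = -3 + s**2 (D(s) = -3 + (0 + s**2) = -3 + s**2)
v(M) = sqrt(33 + M) (v(M) = sqrt(M + (-3 + 6**2)) = sqrt(M + (-3 + 36)) = sqrt(M + 33) = sqrt(33 + M))
(-68 + (21 + 4))*v(0) = (-68 + (21 + 4))*sqrt(33 + 0) = (-68 + 25)*sqrt(33) = -43*sqrt(33)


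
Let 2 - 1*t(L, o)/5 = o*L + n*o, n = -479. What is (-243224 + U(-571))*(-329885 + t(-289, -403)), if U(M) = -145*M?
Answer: 301188602455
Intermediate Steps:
t(L, o) = 10 + 2395*o - 5*L*o (t(L, o) = 10 - 5*(o*L - 479*o) = 10 - 5*(L*o - 479*o) = 10 - 5*(-479*o + L*o) = 10 + (2395*o - 5*L*o) = 10 + 2395*o - 5*L*o)
(-243224 + U(-571))*(-329885 + t(-289, -403)) = (-243224 - 145*(-571))*(-329885 + (10 + 2395*(-403) - 5*(-289)*(-403))) = (-243224 + 82795)*(-329885 + (10 - 965185 - 582335)) = -160429*(-329885 - 1547510) = -160429*(-1877395) = 301188602455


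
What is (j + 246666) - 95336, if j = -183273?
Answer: -31943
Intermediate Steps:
(j + 246666) - 95336 = (-183273 + 246666) - 95336 = 63393 - 95336 = -31943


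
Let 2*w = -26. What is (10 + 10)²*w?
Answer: -5200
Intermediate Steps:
w = -13 (w = (½)*(-26) = -13)
(10 + 10)²*w = (10 + 10)²*(-13) = 20²*(-13) = 400*(-13) = -5200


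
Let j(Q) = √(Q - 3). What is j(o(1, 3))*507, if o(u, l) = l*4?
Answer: 1521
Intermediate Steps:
o(u, l) = 4*l
j(Q) = √(-3 + Q)
j(o(1, 3))*507 = √(-3 + 4*3)*507 = √(-3 + 12)*507 = √9*507 = 3*507 = 1521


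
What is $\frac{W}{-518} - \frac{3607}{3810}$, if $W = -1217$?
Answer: $\frac{692086}{493395} \approx 1.4027$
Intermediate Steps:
$\frac{W}{-518} - \frac{3607}{3810} = - \frac{1217}{-518} - \frac{3607}{3810} = \left(-1217\right) \left(- \frac{1}{518}\right) - \frac{3607}{3810} = \frac{1217}{518} - \frac{3607}{3810} = \frac{692086}{493395}$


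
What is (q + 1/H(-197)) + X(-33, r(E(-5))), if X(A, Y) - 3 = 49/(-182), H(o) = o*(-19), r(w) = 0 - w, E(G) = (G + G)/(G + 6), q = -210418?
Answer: -20477193145/97318 ≈ -2.1042e+5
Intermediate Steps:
E(G) = 2*G/(6 + G) (E(G) = (2*G)/(6 + G) = 2*G/(6 + G))
r(w) = -w
H(o) = -19*o
X(A, Y) = 71/26 (X(A, Y) = 3 + 49/(-182) = 3 + 49*(-1/182) = 3 - 7/26 = 71/26)
(q + 1/H(-197)) + X(-33, r(E(-5))) = (-210418 + 1/(-19*(-197))) + 71/26 = (-210418 + 1/3743) + 71/26 = -787594573/3743 + 71/26 = -20477193145/97318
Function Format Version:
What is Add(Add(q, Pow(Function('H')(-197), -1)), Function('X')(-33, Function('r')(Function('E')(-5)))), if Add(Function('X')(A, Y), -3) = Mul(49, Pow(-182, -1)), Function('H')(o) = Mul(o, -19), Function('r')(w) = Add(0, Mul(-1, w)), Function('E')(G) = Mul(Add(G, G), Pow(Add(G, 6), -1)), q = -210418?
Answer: Rational(-20477193145, 97318) ≈ -2.1042e+5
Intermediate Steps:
Function('E')(G) = Mul(2, G, Pow(Add(6, G), -1)) (Function('E')(G) = Mul(Mul(2, G), Pow(Add(6, G), -1)) = Mul(2, G, Pow(Add(6, G), -1)))
Function('r')(w) = Mul(-1, w)
Function('H')(o) = Mul(-19, o)
Function('X')(A, Y) = Rational(71, 26) (Function('X')(A, Y) = Add(3, Mul(49, Pow(-182, -1))) = Add(3, Mul(49, Rational(-1, 182))) = Add(3, Rational(-7, 26)) = Rational(71, 26))
Add(Add(q, Pow(Function('H')(-197), -1)), Function('X')(-33, Function('r')(Function('E')(-5)))) = Add(Add(-210418, Pow(Mul(-19, -197), -1)), Rational(71, 26)) = Add(Add(-210418, Pow(3743, -1)), Rational(71, 26)) = Add(Add(-210418, Rational(1, 3743)), Rational(71, 26)) = Add(Rational(-787594573, 3743), Rational(71, 26)) = Rational(-20477193145, 97318)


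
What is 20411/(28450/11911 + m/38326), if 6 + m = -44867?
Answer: 9317641625246/555892397 ≈ 16762.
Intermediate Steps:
m = -44873 (m = -6 - 44867 = -44873)
20411/(28450/11911 + m/38326) = 20411/(28450/11911 - 44873/38326) = 20411/(555892397/456500986) = 20411*(456500986/555892397) = 9317641625246/555892397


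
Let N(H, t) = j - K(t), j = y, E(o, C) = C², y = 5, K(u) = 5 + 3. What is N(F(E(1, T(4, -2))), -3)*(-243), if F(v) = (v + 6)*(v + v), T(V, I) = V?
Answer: 729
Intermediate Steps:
K(u) = 8
F(v) = 2*v*(6 + v) (F(v) = (6 + v)*(2*v) = 2*v*(6 + v))
j = 5
N(H, t) = -3 (N(H, t) = 5 - 1*8 = 5 - 8 = -3)
N(F(E(1, T(4, -2))), -3)*(-243) = -3*(-243) = 729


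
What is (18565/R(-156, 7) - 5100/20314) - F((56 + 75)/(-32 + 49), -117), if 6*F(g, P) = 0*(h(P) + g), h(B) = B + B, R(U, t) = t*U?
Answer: -27335615/1584492 ≈ -17.252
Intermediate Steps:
R(U, t) = U*t
h(B) = 2*B
F(g, P) = 0 (F(g, P) = (0*(2*P + g))/6 = (0*(g + 2*P))/6 = (1/6)*0 = 0)
(18565/R(-156, 7) - 5100/20314) - F((56 + 75)/(-32 + 49), -117) = (18565/((-156*7)) - 5100/20314) - 1*0 = (18565/(-1092) - 5100*1/20314) + 0 = (18565*(-1/1092) - 2550/10157) + 0 = (-18565/1092 - 2550/10157) + 0 = -27335615/1584492 + 0 = -27335615/1584492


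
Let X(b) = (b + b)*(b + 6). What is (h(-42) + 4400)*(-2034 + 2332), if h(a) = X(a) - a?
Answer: 2224868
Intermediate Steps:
X(b) = 2*b*(6 + b) (X(b) = (2*b)*(6 + b) = 2*b*(6 + b))
h(a) = -a + 2*a*(6 + a) (h(a) = 2*a*(6 + a) - a = -a + 2*a*(6 + a))
(h(-42) + 4400)*(-2034 + 2332) = (-42*(11 + 2*(-42)) + 4400)*(-2034 + 2332) = (-42*(11 - 84) + 4400)*298 = (-42*(-73) + 4400)*298 = (3066 + 4400)*298 = 7466*298 = 2224868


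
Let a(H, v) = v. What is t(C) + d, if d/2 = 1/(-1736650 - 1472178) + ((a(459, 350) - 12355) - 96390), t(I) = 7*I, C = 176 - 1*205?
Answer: -348146607103/1604414 ≈ -2.1699e+5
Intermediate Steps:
C = -29 (C = 176 - 205 = -29)
d = -347820911061/1604414 (d = 2*(1/(-1736650 - 1472178) + ((350 - 12355) - 96390)) = 2*(1/(-3208828) + (-12005 - 96390)) = 2*(-1/3208828 - 108395) = 2*(-347820911061/3208828) = -347820911061/1604414 ≈ -2.1679e+5)
t(C) + d = 7*(-29) - 347820911061/1604414 = -203 - 347820911061/1604414 = -348146607103/1604414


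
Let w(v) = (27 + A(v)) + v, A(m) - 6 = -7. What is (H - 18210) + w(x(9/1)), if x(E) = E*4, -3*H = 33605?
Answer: -88049/3 ≈ -29350.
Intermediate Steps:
A(m) = -1 (A(m) = 6 - 7 = -1)
H = -33605/3 (H = -⅓*33605 = -33605/3 ≈ -11202.)
x(E) = 4*E
w(v) = 26 + v (w(v) = (27 - 1) + v = 26 + v)
(H - 18210) + w(x(9/1)) = (-33605/3 - 18210) + (26 + 4*(9/1)) = -88235/3 + (26 + 4*(9*1)) = -88235/3 + (26 + 4*9) = -88235/3 + (26 + 36) = -88235/3 + 62 = -88049/3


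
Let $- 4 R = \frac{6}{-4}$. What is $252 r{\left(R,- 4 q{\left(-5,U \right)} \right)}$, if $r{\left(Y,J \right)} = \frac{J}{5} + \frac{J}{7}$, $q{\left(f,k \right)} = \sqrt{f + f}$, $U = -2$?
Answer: $- \frac{1728 i \sqrt{10}}{5} \approx - 1092.9 i$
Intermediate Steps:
$q{\left(f,k \right)} = \sqrt{2} \sqrt{f}$ ($q{\left(f,k \right)} = \sqrt{2 f} = \sqrt{2} \sqrt{f}$)
$R = \frac{3}{8}$ ($R = - \frac{6 \frac{1}{-4}}{4} = - \frac{6 \left(- \frac{1}{4}\right)}{4} = \left(- \frac{1}{4}\right) \left(- \frac{3}{2}\right) = \frac{3}{8} \approx 0.375$)
$r{\left(Y,J \right)} = \frac{12 J}{35}$ ($r{\left(Y,J \right)} = J \frac{1}{5} + J \frac{1}{7} = \frac{J}{5} + \frac{J}{7} = \frac{12 J}{35}$)
$252 r{\left(R,- 4 q{\left(-5,U \right)} \right)} = 252 \frac{12 \left(- 4 \sqrt{2} \sqrt{-5}\right)}{35} = 252 \frac{12 \left(- 4 \sqrt{2} i \sqrt{5}\right)}{35} = 252 \frac{12 \left(- 4 i \sqrt{10}\right)}{35} = 252 \left(- \frac{48 i \sqrt{10}}{35}\right) = - \frac{1728 i \sqrt{10}}{5}$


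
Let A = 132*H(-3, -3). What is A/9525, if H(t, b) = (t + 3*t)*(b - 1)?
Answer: 2112/3175 ≈ 0.66520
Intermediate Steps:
H(t, b) = 4*t*(-1 + b) (H(t, b) = (4*t)*(-1 + b) = 4*t*(-1 + b))
A = 6336 (A = 132*(4*(-3)*(-1 - 3)) = 132*(4*(-3)*(-4)) = 132*48 = 6336)
A/9525 = 6336/9525 = 6336*(1/9525) = 2112/3175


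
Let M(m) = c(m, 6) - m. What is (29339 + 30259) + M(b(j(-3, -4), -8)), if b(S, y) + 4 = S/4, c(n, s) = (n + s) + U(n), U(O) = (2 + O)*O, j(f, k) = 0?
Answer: 59612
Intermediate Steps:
U(O) = O*(2 + O)
c(n, s) = n + s + n*(2 + n) (c(n, s) = (n + s) + n*(2 + n) = n + s + n*(2 + n))
b(S, y) = -4 + S/4
M(m) = 6 + m*(2 + m) (M(m) = (m + 6 + m*(2 + m)) - m = (6 + m + m*(2 + m)) - m = 6 + m*(2 + m))
(29339 + 30259) + M(b(j(-3, -4), -8)) = (29339 + 30259) + (6 + (-4 + (¼)*0)*(2 + (-4 + (¼)*0))) = 59598 + (6 + (-4 + 0)*(2 + (-4 + 0))) = 59598 + (6 - 4*(2 - 4)) = 59598 + (6 - 4*(-2)) = 59598 + (6 + 8) = 59598 + 14 = 59612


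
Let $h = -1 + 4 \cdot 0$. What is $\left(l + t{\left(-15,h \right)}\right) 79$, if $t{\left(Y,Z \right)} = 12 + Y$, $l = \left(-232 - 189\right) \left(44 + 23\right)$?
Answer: $-2228590$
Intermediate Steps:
$h = -1$ ($h = -1 + 0 = -1$)
$l = -28207$ ($l = \left(-421\right) 67 = -28207$)
$\left(l + t{\left(-15,h \right)}\right) 79 = \left(-28207 + \left(12 - 15\right)\right) 79 = \left(-28207 - 3\right) 79 = \left(-28210\right) 79 = -2228590$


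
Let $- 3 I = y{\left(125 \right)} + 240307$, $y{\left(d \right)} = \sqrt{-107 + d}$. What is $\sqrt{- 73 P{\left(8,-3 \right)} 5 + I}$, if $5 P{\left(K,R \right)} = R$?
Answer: $\frac{\sqrt{-718950 - 9 \sqrt{2}}}{3} \approx 282.64 i$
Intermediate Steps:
$P{\left(K,R \right)} = \frac{R}{5}$
$I = - \frac{240307}{3} - \sqrt{2}$ ($I = - \frac{\sqrt{-107 + 125} + 240307}{3} = - \frac{\sqrt{18} + 240307}{3} = - \frac{3 \sqrt{2} + 240307}{3} = - \frac{240307 + 3 \sqrt{2}}{3} = - \frac{240307}{3} - \sqrt{2} \approx -80104.0$)
$\sqrt{- 73 P{\left(8,-3 \right)} 5 + I} = \sqrt{- 73 \cdot \frac{1}{5} \left(-3\right) 5 - \left(\frac{240307}{3} + \sqrt{2}\right)} = \sqrt{\left(-73\right) \left(- \frac{3}{5}\right) 5 - \left(\frac{240307}{3} + \sqrt{2}\right)} = \sqrt{\frac{219}{5} \cdot 5 - \left(\frac{240307}{3} + \sqrt{2}\right)} = \sqrt{219 - \left(\frac{240307}{3} + \sqrt{2}\right)} = \sqrt{- \frac{239650}{3} - \sqrt{2}}$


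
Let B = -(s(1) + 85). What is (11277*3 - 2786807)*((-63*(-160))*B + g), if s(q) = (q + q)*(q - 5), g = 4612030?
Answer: -10560058049120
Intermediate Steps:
s(q) = 2*q*(-5 + q) (s(q) = (2*q)*(-5 + q) = 2*q*(-5 + q))
B = -77 (B = -(2*1*(-5 + 1) + 85) = -(2*1*(-4) + 85) = -(-8 + 85) = -1*77 = -77)
(11277*3 - 2786807)*((-63*(-160))*B + g) = (11277*3 - 2786807)*(-63*(-160)*(-77) + 4612030) = (33831 - 2786807)*(10080*(-77) + 4612030) = -2752976*(-776160 + 4612030) = -2752976*3835870 = -10560058049120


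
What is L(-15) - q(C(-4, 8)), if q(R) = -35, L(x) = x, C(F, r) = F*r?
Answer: 20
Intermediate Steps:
L(-15) - q(C(-4, 8)) = -15 - 1*(-35) = -15 + 35 = 20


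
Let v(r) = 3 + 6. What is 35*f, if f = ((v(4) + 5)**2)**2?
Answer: 1344560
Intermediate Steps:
v(r) = 9
f = 38416 (f = ((9 + 5)**2)**2 = (14**2)**2 = 196**2 = 38416)
35*f = 35*38416 = 1344560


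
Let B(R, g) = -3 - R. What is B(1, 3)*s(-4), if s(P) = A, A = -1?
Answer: 4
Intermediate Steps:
s(P) = -1
B(1, 3)*s(-4) = (-3 - 1*1)*(-1) = (-3 - 1)*(-1) = -4*(-1) = 4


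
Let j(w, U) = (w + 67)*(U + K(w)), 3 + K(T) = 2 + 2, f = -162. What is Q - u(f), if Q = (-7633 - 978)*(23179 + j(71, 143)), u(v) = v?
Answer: -370711999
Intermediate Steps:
K(T) = 1 (K(T) = -3 + (2 + 2) = -3 + 4 = 1)
j(w, U) = (1 + U)*(67 + w) (j(w, U) = (w + 67)*(U + 1) = (67 + w)*(1 + U) = (1 + U)*(67 + w))
Q = -370712161 (Q = (-7633 - 978)*(23179 + (67 + 71 + 67*143 + 143*71)) = -8611*(23179 + (67 + 71 + 9581 + 10153)) = -8611*(23179 + 19872) = -8611*43051 = -370712161)
Q - u(f) = -370712161 - 1*(-162) = -370712161 + 162 = -370711999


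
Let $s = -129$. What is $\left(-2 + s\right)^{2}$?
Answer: $17161$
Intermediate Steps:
$\left(-2 + s\right)^{2} = \left(-2 - 129\right)^{2} = \left(-131\right)^{2} = 17161$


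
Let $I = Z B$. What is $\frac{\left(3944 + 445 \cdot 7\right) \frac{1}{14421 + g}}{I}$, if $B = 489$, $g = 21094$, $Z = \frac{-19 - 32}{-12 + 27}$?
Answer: $- \frac{2353}{19682413} \approx -0.00011955$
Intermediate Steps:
$Z = - \frac{17}{5}$ ($Z = - \frac{51}{15} = \left(-51\right) \frac{1}{15} = - \frac{17}{5} \approx -3.4$)
$I = - \frac{8313}{5}$ ($I = \left(- \frac{17}{5}\right) 489 = - \frac{8313}{5} \approx -1662.6$)
$\frac{\left(3944 + 445 \cdot 7\right) \frac{1}{14421 + g}}{I} = \frac{\left(3944 + 445 \cdot 7\right) \frac{1}{14421 + 21094}}{- \frac{8313}{5}} = \frac{3944 + 3115}{35515} \left(- \frac{5}{8313}\right) = 7059 \cdot \frac{1}{35515} \left(- \frac{5}{8313}\right) = \frac{7059}{35515} \left(- \frac{5}{8313}\right) = - \frac{2353}{19682413}$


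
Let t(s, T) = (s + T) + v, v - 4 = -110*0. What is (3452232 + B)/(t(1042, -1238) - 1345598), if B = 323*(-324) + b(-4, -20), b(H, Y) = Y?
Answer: -334756/134579 ≈ -2.4874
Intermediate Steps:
v = 4 (v = 4 - 110*0 = 4 + 0 = 4)
t(s, T) = 4 + T + s (t(s, T) = (s + T) + 4 = (T + s) + 4 = 4 + T + s)
B = -104672 (B = 323*(-324) - 20 = -104652 - 20 = -104672)
(3452232 + B)/(t(1042, -1238) - 1345598) = (3452232 - 104672)/((4 - 1238 + 1042) - 1345598) = 3347560/(-192 - 1345598) = 3347560/(-1345790) = 3347560*(-1/1345790) = -334756/134579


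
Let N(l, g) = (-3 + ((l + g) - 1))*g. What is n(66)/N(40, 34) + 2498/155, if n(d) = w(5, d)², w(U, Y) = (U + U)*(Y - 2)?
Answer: 3471662/18445 ≈ 188.22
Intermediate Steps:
w(U, Y) = 2*U*(-2 + Y) (w(U, Y) = (2*U)*(-2 + Y) = 2*U*(-2 + Y))
N(l, g) = g*(-4 + g + l) (N(l, g) = (-3 + ((g + l) - 1))*g = (-3 + (-1 + g + l))*g = (-4 + g + l)*g = g*(-4 + g + l))
n(d) = (-20 + 10*d)² (n(d) = (2*5*(-2 + d))² = (-20 + 10*d)²)
n(66)/N(40, 34) + 2498/155 = (100*(-2 + 66)²)/((34*(-4 + 34 + 40))) + 2498/155 = (100*64²)/((34*70)) + 2498*(1/155) = (100*4096)/2380 + 2498/155 = 409600*(1/2380) + 2498/155 = 20480/119 + 2498/155 = 3471662/18445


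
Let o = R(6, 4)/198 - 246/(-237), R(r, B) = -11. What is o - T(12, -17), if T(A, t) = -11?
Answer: 17039/1422 ≈ 11.982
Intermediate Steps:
o = 1397/1422 (o = -11/198 - 246/(-237) = -11*1/198 - 246*(-1/237) = -1/18 + 82/79 = 1397/1422 ≈ 0.98242)
o - T(12, -17) = 1397/1422 - 1*(-11) = 1397/1422 + 11 = 17039/1422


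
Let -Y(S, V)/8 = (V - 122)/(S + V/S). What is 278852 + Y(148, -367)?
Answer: 2002071500/7179 ≈ 2.7888e+5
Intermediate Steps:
Y(S, V) = -8*(-122 + V)/(S + V/S) (Y(S, V) = -8*(V - 122)/(S + V/S) = -8*(-122 + V)/(S + V/S))
278852 + Y(148, -367) = 278852 + 8*148*(122 - 1*(-367))/(-367 + 148**2) = 278852 + 8*148*(122 + 367)/(-367 + 21904) = 278852 + 8*148*489/21537 = 278852 + 8*148*(1/21537)*489 = 278852 + 192992/7179 = 2002071500/7179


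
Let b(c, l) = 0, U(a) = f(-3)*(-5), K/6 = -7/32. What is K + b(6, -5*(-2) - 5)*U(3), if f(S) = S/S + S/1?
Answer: -21/16 ≈ -1.3125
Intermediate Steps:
f(S) = 1 + S (f(S) = 1 + S*1 = 1 + S)
K = -21/16 (K = 6*(-7/32) = -21/16 ≈ -1.3125)
U(a) = 10 (U(a) = (1 - 3)*(-5) = -2*(-5) = 10)
K + b(6, -5*(-2) - 5)*U(3) = -21/16 + 0*10 = -21/16 + 0 = -21/16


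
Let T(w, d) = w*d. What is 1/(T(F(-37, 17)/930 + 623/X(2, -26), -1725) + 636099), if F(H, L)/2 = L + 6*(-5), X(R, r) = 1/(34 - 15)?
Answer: -31/613263011 ≈ -5.0549e-8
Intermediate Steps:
X(R, r) = 1/19
F(H, L) = -60 + 2*L (F(H, L) = 2*(L + 6*(-5)) = 2*(L - 30) = 2*(-30 + L) = -60 + 2*L)
T(w, d) = d*w
1/(T(F(-37, 17)/930 + 623/X(2, -26), -1725) + 636099) = 1/(-1725*((-60 + 2*17)/930 + 623/(1/19)) + 636099) = 1/(-1725*((-60 + 34)*(1/930) + 623*19) + 636099) = 1/(-1725*(-26*1/930 + 11837) + 636099) = 1/(-1725*(-13/465 + 11837) + 636099) = 1/(-1725*5504192/465 + 636099) = 1/(-632982080/31 + 636099) = 1/(-613263011/31) = -31/613263011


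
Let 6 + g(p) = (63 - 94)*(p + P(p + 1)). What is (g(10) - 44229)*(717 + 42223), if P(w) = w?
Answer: -1927404840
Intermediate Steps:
g(p) = -37 - 62*p (g(p) = -6 + (63 - 94)*(p + (p + 1)) = -6 - 31*(p + (1 + p)) = -6 - 31*(1 + 2*p) = -6 + (-31 - 62*p) = -37 - 62*p)
(g(10) - 44229)*(717 + 42223) = ((-37 - 62*10) - 44229)*(717 + 42223) = ((-37 - 620) - 44229)*42940 = (-657 - 44229)*42940 = -44886*42940 = -1927404840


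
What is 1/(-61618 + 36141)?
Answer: -1/25477 ≈ -3.9251e-5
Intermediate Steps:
1/(-61618 + 36141) = 1/(-25477) = -1/25477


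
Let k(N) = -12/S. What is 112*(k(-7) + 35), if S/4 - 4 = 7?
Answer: 42784/11 ≈ 3889.5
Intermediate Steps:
S = 44 (S = 16 + 4*7 = 16 + 28 = 44)
k(N) = -3/11 (k(N) = -12/44 = -12*1/44 = -3/11)
112*(k(-7) + 35) = 112*(-3/11 + 35) = 112*(382/11) = 42784/11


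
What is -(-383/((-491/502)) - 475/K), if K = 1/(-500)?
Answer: -116804766/491 ≈ -2.3789e+5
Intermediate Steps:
K = -1/500 ≈ -0.0020000
-(-383/((-491/502)) - 475/K) = -(-383/((-491/502)) - 475/(-1/500)) = -(-383/((-491*1/502)) - 475*(-500)) = -(-383/(-491/502) + 237500) = -(-383*(-502/491) + 237500) = -(192266/491 + 237500) = -1*116804766/491 = -116804766/491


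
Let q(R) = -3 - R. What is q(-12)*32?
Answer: 288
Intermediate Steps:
q(-12)*32 = (-3 - 1*(-12))*32 = (-3 + 12)*32 = 9*32 = 288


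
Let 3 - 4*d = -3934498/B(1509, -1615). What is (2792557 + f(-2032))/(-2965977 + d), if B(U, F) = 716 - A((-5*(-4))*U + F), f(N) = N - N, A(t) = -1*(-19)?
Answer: -7785648916/8265207287 ≈ -0.94198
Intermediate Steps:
A(t) = 19
f(N) = 0
B(U, F) = 697 (B(U, F) = 716 - 1*19 = 716 - 19 = 697)
d = 3936589/2788 (d = 3/4 - (-1967249)/(2*697) = 3/4 - 1/4*(-3934498/697) = 3/4 + 1967249/1394 = 3936589/2788 ≈ 1412.0)
(2792557 + f(-2032))/(-2965977 + d) = (2792557 + 0)/(-2965977 + 3936589/2788) = 2792557/(-8265207287/2788) = 2792557*(-2788/8265207287) = -7785648916/8265207287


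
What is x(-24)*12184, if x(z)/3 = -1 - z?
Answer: 840696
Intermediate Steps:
x(z) = -3 - 3*z (x(z) = 3*(-1 - z) = -3 - 3*z)
x(-24)*12184 = (-3 - 3*(-24))*12184 = (-3 + 72)*12184 = 69*12184 = 840696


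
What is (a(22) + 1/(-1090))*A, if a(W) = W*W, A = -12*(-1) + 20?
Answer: 8440944/545 ≈ 15488.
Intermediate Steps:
A = 32 (A = 12 + 20 = 32)
a(W) = W²
(a(22) + 1/(-1090))*A = (22² + 1/(-1090))*32 = (484 - 1/1090)*32 = (527559/1090)*32 = 8440944/545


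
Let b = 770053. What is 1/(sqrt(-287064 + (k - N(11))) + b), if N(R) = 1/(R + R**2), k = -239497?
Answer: 101646996/78273643716841 - 2*I*sqrt(2293699749)/78273643716841 ≈ 1.2986e-6 - 1.2237e-9*I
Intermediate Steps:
1/(sqrt(-287064 + (k - N(11))) + b) = 1/(sqrt(-287064 + (-239497 - 1/(11*(1 + 11)))) + 770053) = 1/(sqrt(-287064 + (-239497 - 1/(11*12))) + 770053) = 1/(sqrt(-287064 + (-239497 - 1*1/132)) + 770053) = 1/(sqrt(-287064 + (-239497 - 1/132)) + 770053) = 1/(sqrt(-287064 - 31613605/132) + 770053) = 1/(sqrt(-69506053/132) + 770053) = 1/(I*sqrt(2293699749)/66 + 770053) = 1/(770053 + I*sqrt(2293699749)/66)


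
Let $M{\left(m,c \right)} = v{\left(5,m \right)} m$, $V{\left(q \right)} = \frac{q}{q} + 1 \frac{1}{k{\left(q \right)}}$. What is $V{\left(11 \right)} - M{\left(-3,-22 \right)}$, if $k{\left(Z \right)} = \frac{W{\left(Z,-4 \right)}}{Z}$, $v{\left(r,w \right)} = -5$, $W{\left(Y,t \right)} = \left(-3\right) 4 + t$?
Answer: $- \frac{235}{16} \approx -14.688$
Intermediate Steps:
$W{\left(Y,t \right)} = -12 + t$
$k{\left(Z \right)} = - \frac{16}{Z}$ ($k{\left(Z \right)} = \frac{-12 - 4}{Z} = - \frac{16}{Z}$)
$V{\left(q \right)} = 1 - \frac{q}{16}$ ($V{\left(q \right)} = \frac{q}{q} + 1 \frac{1}{\left(-16\right) \frac{1}{q}} = 1 + 1 \left(- \frac{q}{16}\right) = 1 - \frac{q}{16}$)
$M{\left(m,c \right)} = - 5 m$
$V{\left(11 \right)} - M{\left(-3,-22 \right)} = \left(1 - \frac{11}{16}\right) - \left(-5\right) \left(-3\right) = \left(1 - \frac{11}{16}\right) - 15 = \frac{5}{16} - 15 = - \frac{235}{16}$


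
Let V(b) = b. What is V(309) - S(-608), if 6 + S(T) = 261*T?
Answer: 159003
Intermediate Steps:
S(T) = -6 + 261*T
V(309) - S(-608) = 309 - (-6 + 261*(-608)) = 309 - (-6 - 158688) = 309 - 1*(-158694) = 309 + 158694 = 159003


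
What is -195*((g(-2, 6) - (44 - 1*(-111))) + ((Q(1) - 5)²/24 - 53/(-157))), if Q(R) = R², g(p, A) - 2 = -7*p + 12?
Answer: 3857360/157 ≈ 24569.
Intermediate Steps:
g(p, A) = 14 - 7*p (g(p, A) = 2 + (-7*p + 12) = 2 + (12 - 7*p) = 14 - 7*p)
-195*((g(-2, 6) - (44 - 1*(-111))) + ((Q(1) - 5)²/24 - 53/(-157))) = -195*(((14 - 7*(-2)) - (44 - 1*(-111))) + ((1² - 5)²/24 - 53/(-157))) = -195*(((14 + 14) - (44 + 111)) + ((1 - 5)²*(1/24) - 53*(-1/157))) = -195*((28 - 1*155) + ((-4)²*(1/24) + 53/157)) = -195*((28 - 155) + (16*(1/24) + 53/157)) = -195*(-127 + (⅔ + 53/157)) = -195*(-127 + 473/471) = -195*(-59344/471) = 3857360/157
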